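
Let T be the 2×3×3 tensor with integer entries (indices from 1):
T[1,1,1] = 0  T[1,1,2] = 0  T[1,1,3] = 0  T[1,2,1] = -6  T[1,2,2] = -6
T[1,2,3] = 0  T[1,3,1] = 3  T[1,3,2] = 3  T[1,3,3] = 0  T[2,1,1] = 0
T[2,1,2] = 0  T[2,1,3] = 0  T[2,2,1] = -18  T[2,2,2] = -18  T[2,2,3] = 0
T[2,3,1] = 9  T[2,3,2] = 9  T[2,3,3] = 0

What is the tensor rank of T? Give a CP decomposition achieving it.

rank(T) = 1

Lower bound: T ≠ 0 (e.g. T[1,2,1] = -6), so rank(T) ≥ 1.
Upper bound: the mode-1 fibre T[:,2,1] = [-6, -18] gives a = [1, 3] (primitive direction); the mode-2 fibre T[1,:,1] = [0, -6, 3] gives b = [0, 2, -1]; then c[k] = T[1,2,k] / (a[1]·b[2]) = [-6, -6, 0] / 2 = [-3, -3, 0].
Expanding [1, 3] ⊗ [0, 2, -1] ⊗ [-3, -3, 0] reproduces all 18 entries of T, so T = [1, 3] ⊗ [0, 2, -1] ⊗ [-3, -3, 0] and rank(T) ≤ 1.
These bounds meet, so rank(T) = 1.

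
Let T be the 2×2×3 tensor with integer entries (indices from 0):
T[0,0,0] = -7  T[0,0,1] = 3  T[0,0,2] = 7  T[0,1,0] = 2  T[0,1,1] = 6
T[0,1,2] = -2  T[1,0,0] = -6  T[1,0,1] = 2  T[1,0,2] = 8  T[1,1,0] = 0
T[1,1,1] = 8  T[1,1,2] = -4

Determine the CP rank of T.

Lower bound: the mode-3 unfolding of T (rows indexed by k, columns by (i,j) = (0,0), (0,1), (1,0), (1,1)) is [[-7, 2, -6, 0], [3, 6, 2, 8], [7, -2, 8, -4]].
There the 3×3 minor on rows k ∈ {0, 1, 2}, columns (i,j) ∈ {(0,0), (0,1), (1,0)} is det [[-7, 2, -6], [3, 6, 2], [7, -2, 8]] = -96 ≠ 0, so this unfolding has rank ≥ 3; CP rank is at least every unfolding rank, so rank(T) ≥ 3. (Unfolding ranks only ever bound the CP rank from below — rank(T) can be strictly larger than all of them — so the matching upper bound has to come from an explicit 3-term decomposition.)
Upper bound: T is a sum of 3 rank-1 terms, T = [1, 0] (x) [1, -2] (x) [-1, 1, -1] + [1, 1] (x) [1, -2] (x) [-2, -2, 4] + [1, 1] (x) [1, 1] (x) [-4, 4, 4] (written with every a and b primitive with positive leading entry and the scale carried by c; CP decompositions are not unique, and this one is verified by expanding entrywise), so rank(T) ≤ 3.
These bounds meet, so rank(T) = 3.

3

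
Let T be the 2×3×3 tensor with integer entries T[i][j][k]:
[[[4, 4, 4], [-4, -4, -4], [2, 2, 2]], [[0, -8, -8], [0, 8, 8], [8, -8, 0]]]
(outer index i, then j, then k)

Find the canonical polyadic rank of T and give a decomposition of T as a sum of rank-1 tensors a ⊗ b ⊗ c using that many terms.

Lower bound: the mode-3 unfolding of T (rows indexed by k, columns by (i,j) = (0,0), (0,1), (0,2), (1,0), (1,1), (1,2)) is [[4, -4, 2, 0, 0, 8], [4, -4, 2, -8, 8, -8], [4, -4, 2, -8, 8, 0]].
There the 3×3 minor on rows k ∈ {0, 1, 2}, columns (i,j) ∈ {(0,0), (1,0), (1,2)} is det [[4, 0, 8], [4, -8, -8], [4, -8, 0]] = -256 ≠ 0, so this unfolding has rank ≥ 3; CP rank is at least every unfolding rank, so rank(T) ≥ 3. (Unfolding ranks only ever bound the CP rank from below — rank(T) can be strictly larger than all of them — so the matching upper bound has to come from an explicit 3-term decomposition.)
Upper bound: T is a sum of 3 rank-1 terms, T = [0, 1] ⊗ [0, 0, 1] ⊗ [8, -4, 4] + [0, 1] ⊗ [2, -2, 1] ⊗ [2, -2, -2] + [1, -1] ⊗ [2, -2, 1] ⊗ [2, 2, 2] (written with every a and b primitive with positive leading entry and the scale carried by c; CP decompositions are not unique, and this one is verified by expanding entrywise), so rank(T) ≤ 3.
These bounds meet, so rank(T) = 3.

rank(T) = 3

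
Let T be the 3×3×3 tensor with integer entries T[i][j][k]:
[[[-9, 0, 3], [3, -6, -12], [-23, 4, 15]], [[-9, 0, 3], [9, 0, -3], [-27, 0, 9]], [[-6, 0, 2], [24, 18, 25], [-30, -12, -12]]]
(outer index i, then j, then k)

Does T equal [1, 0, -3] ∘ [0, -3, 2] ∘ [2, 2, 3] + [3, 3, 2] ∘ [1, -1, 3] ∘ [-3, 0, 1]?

Reconstruct entrywise from the claimed factors. For example, T[2,2,1] = -12 and Σₗ aₗ[2]bₗ[2]cₗ[1] = (-3)·(2)·(2) + (2)·(3)·(0) = -12; checking all 27 entries, every one matches. The claim holds.

Yes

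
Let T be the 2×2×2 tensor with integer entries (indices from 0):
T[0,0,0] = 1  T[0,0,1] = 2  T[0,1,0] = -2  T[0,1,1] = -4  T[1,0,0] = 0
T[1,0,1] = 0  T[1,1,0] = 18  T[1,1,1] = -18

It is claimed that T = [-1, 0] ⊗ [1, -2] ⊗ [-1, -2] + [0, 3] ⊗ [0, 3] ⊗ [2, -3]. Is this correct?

Reconstruct entry (1,1,1) from the claimed factors: Σₗ aₗ[1]bₗ[1]cₗ[1] = (0)·(-2)·(-2) + (3)·(3)·(-3) = -27, but T[1,1,1] = -18. The claim is false.

No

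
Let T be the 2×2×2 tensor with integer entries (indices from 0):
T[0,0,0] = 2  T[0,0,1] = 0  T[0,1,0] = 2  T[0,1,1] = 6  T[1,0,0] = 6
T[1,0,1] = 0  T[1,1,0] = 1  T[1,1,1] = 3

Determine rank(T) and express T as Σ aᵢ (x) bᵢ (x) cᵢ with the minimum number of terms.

Lower bound: the mode-2 unfolding of T (rows indexed by j, columns by (i,k) = (0,0), (0,1), (1,0), (1,1)) is [[2, 0, 6, 0], [2, 6, 1, 3]].
There the 2×2 minor on rows j ∈ {0, 1}, columns (i,k) ∈ {(0,0), (0,1)} is det [[2, 0], [2, 6]] = 12 ≠ 0, so this unfolding has rank ≥ 2; CP rank is at least every unfolding rank, so rank(T) ≥ 2. (Unfolding ranks only ever bound the CP rank from below — rank(T) can be strictly larger than all of them — so the matching upper bound has to come from an explicit 2-term decomposition.)
Upper bound — finding two terms. Write S_k = T[:,:,k] for the frontal slices: S₀ = [[2, 2], [6, 1]], S₁ = [[0, 6], [0, 3]].
If T = a₁ (x) b₁ (x) c₁ + a₂ (x) b₂ (x) c₂ then each S_k = c₁[k]·a₁b₁ᵀ + c₂[k]·a₂b₂ᵀ. S₀ and S₁ are linearly independent, so a₁b₁ᵀ and a₂b₂ᵀ must span the same plane of matrices: they are the rank-1 matrices of the form x·S₀ + y·S₁.
det(x·S₀ + y·S₁) is −10·x² − 30·xy = (-10)·(x + 3·y)(x), vanishing at (x:y) = (3:-1) and (0:1).
M₁ = 3·S₀ − S₁ = [[6, 0], [18, 0]] = 6·[1, 3][1, 0]ᵀ and M₂ = S₁ = [[0, 6], [0, 3]] = 3·[2, 1][0, 1]ᵀ, so take a₁ = [1, 3], b₁ = [1, 0], a₂ = [2, 1], b₂ = [0, 1].
Each slice is an integer combination of E₁ = a₁b₁ᵀ and E₂ = a₂b₂ᵀ: S₀ = 2·E₁ + E₂, S₁ = 3·E₂; reading off coefficients, c₁ = [2, 0] and c₂ = [1, 3].
Hence T = [1, 3] (x) [1, 0] (x) [2, 0] + [2, 1] (x) [0, 1] (x) [1, 3], so rank(T) ≤ 2.
These bounds meet, so rank(T) = 2.

rank(T) = 2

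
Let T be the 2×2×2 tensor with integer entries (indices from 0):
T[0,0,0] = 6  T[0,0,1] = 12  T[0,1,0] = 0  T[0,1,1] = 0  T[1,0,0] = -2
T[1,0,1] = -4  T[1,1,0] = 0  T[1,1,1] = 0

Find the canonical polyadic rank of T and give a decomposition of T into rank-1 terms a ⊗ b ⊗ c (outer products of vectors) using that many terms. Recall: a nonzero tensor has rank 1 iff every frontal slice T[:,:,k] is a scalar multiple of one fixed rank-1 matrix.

Lower bound: T ≠ 0 (e.g. T[0,0,0] = 6), so rank(T) ≥ 1.
Upper bound: if T = a ⊗ b ⊗ c then every fibre of T is a multiple of the corresponding factor, so read the factors off the fibres through the nonzero entry T[0,0,0] = 6.
The mode-1 fibre T[:,0,0] = [6, -2] gives a = [3, -1] (primitive direction); the mode-2 fibre T[0,:,0] = [6, 0] gives b = [1, 0]; then c[k] = T[0,0,k] / (a[0]·b[0]) = [6, 12] / 3 = [2, 4].
Expanding [3, -1] ⊗ [1, 0] ⊗ [2, 4] reproduces all 8 entries of T, so T = [3, -1] ⊗ [1, 0] ⊗ [2, 4] and rank(T) ≤ 1.
These bounds meet, so rank(T) = 1.

rank(T) = 1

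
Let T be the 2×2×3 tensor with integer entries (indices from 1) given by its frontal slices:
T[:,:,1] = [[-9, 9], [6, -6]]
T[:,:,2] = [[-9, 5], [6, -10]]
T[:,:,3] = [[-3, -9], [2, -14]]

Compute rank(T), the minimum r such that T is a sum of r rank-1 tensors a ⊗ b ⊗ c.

Lower bound: in the mode-1 unfolding of T (rows indexed by i, columns by (j,k)) the 2×2 minor on rows i ∈ {1, 2}, columns (j,k) ∈ {(1,1), (2,2)} is det [[-9, 5], [6, -10]] = 60 ≠ 0, so that unfolding has rank ≥ 2 and hence rank(T) ≥ 2 (CP rank is at least every unfolding rank, though it can be larger).
Upper bound: with S_k = T[:,:,k], the two rank-1 terms a₁b₁ᵀ, a₂b₂ᵀ are the rank-1 members of the pencil x·S₁ + y·S₂.
det(x·S₁ + y·S₂) is 60·xy + 60·y² = 60·(y)(x + y), vanishing at (x:y) = (1:0) and (1:-1).
M₁ = S₁ = [[-9, 9], [6, -6]] = (-3)·[3, -2][1, -1]ᵀ and M₂ = S₁ − S₂ = [[0, 4], [0, 4]] = 4·[1, 1][0, 1]ᵀ, so take a₁ = [3, -2], b₁ = [1, -1], a₂ = [1, 1], b₂ = [0, 1].
Each slice is an integer combination of E₁ = a₁b₁ᵀ and E₂ = a₂b₂ᵀ: S₁ = −3·E₁, S₂ = −3·E₁ − 4·E₂, S₃ = −E₁ − 12·E₂; reading off coefficients, c₁ = [-3, -3, -1] and c₂ = [0, -4, -12].
Hence T = [3, -2] ⊗ [1, -1] ⊗ [-3, -3, -1] + [1, 1] ⊗ [0, 1] ⊗ [0, -4, -12], so rank(T) ≤ 2.
These bounds meet, so rank(T) = 2.

2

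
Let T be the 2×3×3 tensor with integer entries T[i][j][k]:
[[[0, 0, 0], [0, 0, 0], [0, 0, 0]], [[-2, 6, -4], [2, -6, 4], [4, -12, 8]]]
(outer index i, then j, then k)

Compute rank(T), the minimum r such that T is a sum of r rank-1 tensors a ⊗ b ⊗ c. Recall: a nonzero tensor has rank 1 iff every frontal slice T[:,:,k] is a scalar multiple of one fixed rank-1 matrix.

Lower bound: T ≠ 0 (e.g. T[1,0,0] = -2), so rank(T) ≥ 1.
Upper bound: if T = a ⊗ b ⊗ c then every fibre of T is a multiple of the corresponding factor, so read the factors off the fibres through the nonzero entry T[1,0,0] = -2.
The mode-1 fibre T[:,0,0] = [0, -2] gives a = [0, 1] (primitive direction); the mode-2 fibre T[1,:,0] = [-2, 2, 4] gives b = [1, -1, -2]; then c[k] = T[1,0,k] / (a[1]·b[0]) = [-2, 6, -4] / 1 = [-2, 6, -4].
Expanding [0, 1] ⊗ [1, -1, -2] ⊗ [-2, 6, -4] reproduces all 18 entries of T, so T = [0, 1] ⊗ [1, -1, -2] ⊗ [-2, 6, -4] and rank(T) ≤ 1.
These bounds meet, so rank(T) = 1.

1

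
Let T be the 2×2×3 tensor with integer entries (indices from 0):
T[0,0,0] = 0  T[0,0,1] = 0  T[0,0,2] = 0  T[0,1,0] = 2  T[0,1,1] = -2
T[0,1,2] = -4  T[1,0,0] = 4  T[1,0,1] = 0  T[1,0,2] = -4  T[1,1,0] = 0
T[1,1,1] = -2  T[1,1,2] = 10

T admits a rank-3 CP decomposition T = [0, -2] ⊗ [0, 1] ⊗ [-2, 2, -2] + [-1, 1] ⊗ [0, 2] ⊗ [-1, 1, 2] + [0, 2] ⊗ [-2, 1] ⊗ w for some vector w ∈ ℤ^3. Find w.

Subtract the known terms from T to get the rank-1 residual R = [0, 2] ⊗ [-2, 1] ⊗ w, so R[i,j,k] = a[i]·b[j]·w[k]. Pick indices with nonzero a[1]·b[0] = (2)·(-2) = -4. Only the fibre through (1,0,·) is needed: R[1,0,:] = T[1,0,:] − Σₗ aₗ[1]bₗ[0]cₗ = [4, 0, -4] − (-2)·(0)·[-2, 2, -2] − (1)·(0)·[-1, 1, 2] = [4, 0, -4]. Then w[k] = R[1,0,k] / -4 for each k, giving w = [4, 0, -4] / -4 = [-1, 0, 1].

w = [-1, 0, 1]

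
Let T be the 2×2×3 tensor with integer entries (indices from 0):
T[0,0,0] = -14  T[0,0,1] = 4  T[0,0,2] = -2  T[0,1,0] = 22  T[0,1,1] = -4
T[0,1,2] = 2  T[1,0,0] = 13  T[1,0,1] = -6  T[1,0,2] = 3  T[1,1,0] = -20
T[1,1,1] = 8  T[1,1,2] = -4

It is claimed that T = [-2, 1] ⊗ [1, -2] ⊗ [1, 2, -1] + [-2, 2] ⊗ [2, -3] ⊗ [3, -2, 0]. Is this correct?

No

Reconstruct entry (0,0,2) from the claimed factors: Σₗ aₗ[0]bₗ[0]cₗ[2] = (-2)·(1)·(-1) + (-2)·(2)·(0) = 2, but T[0,0,2] = -2. The claim is false.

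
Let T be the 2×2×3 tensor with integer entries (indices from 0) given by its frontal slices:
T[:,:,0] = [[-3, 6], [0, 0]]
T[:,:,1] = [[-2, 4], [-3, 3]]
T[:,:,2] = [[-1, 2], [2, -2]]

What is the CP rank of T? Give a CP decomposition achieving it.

Lower bound: the mode-3 unfolding of T (rows indexed by k, columns by (i,j) = (0,0), (0,1), (1,0), (1,1)) is [[-3, 6, 0, 0], [-2, 4, -3, 3], [-1, 2, 2, -2]].
There the 2×2 minor on rows k ∈ {0, 1}, columns (i,j) ∈ {(0,0), (1,0)} is det [[-3, 0], [-2, -3]] = 9 ≠ 0, so this unfolding has rank ≥ 2; CP rank is at least every unfolding rank, so rank(T) ≥ 2. (Unfolding ranks only ever bound the CP rank from below — rank(T) can be strictly larger than all of them — so the matching upper bound has to come from an explicit 2-term decomposition.)
Upper bound — finding two terms. Write S_k = T[:,:,k] for the frontal slices: S₀ = [[-3, 6], [0, 0]], S₁ = [[-2, 4], [-3, 3]], S₂ = [[-1, 2], [2, -2]].
If T = a₁ ⊗ b₁ ⊗ c₁ + a₂ ⊗ b₂ ⊗ c₂ then each S_k = c₁[k]·a₁b₁ᵀ + c₂[k]·a₂b₂ᵀ. S₀ and S₁ are linearly independent, so a₁b₁ᵀ and a₂b₂ᵀ must span the same plane of matrices: they are the rank-1 matrices of the form x·S₀ + y·S₁.
det(x·S₀ + y·S₁) is 9·xy + 6·y² = 3·(3·x + 2·y)(y), vanishing at (x:y) = (2:-3) and (1:0).
M₁ = 2·S₀ − 3·S₁ = [[0, 0], [9, -9]] = 9·[0, 1][1, -1]ᵀ and M₂ = S₀ = [[-3, 6], [0, 0]] = (-3)·[1, 0][1, -2]ᵀ, so take a₁ = [0, 1], b₁ = [1, -1], a₂ = [1, 0], b₂ = [1, -2].
Each slice is an integer combination of E₁ = a₁b₁ᵀ and E₂ = a₂b₂ᵀ: S₀ = −3·E₂, S₁ = −3·E₁ − 2·E₂, S₂ = 2·E₁ − E₂; reading off coefficients, c₁ = [0, -3, 2] and c₂ = [-3, -2, -1].
Hence T = [0, 1] ⊗ [1, -1] ⊗ [0, -3, 2] + [1, 0] ⊗ [1, -2] ⊗ [-3, -2, -1], so rank(T) ≤ 2.
These bounds meet, so rank(T) = 2.

rank(T) = 2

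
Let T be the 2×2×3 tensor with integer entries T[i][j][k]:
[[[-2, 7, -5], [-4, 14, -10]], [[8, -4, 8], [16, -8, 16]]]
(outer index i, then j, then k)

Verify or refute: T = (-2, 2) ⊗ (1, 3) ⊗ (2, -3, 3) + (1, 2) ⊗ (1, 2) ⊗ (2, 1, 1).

Reconstruct entry (0,1,0) from the claimed factors: Σₗ aₗ[0]bₗ[1]cₗ[0] = (-2)·(3)·(2) + (1)·(2)·(2) = -8, but T[0,1,0] = -4. The claim is false.

No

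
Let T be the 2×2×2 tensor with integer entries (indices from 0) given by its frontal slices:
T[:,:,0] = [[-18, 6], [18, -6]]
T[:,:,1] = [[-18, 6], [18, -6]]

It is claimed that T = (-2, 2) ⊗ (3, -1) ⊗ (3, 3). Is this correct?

Yes

Reconstruct entrywise from the claimed factors. For example, T[1,0,1] = 18 and Σₗ aₗ[1]bₗ[0]cₗ[1] = (2)·(3)·(3) = 18; checking all 8 entries, every one matches. The claim holds.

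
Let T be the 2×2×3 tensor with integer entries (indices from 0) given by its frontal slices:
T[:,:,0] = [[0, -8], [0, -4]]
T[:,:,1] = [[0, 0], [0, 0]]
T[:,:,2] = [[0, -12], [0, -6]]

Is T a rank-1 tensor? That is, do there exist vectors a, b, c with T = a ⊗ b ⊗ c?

Yes

The mode-1 fibre T[:,1,0] = [-8, -4] gives a = [2, 1] (primitive direction); the mode-2 fibre T[0,:,0] = [0, -8] gives b = [0, 1]; then c[k] = T[0,1,k] / (a[0]·b[1]) = [-8, 0, -12] / 2 = [-4, 0, -6].
Expanding [2, 1] ⊗ [0, 1] ⊗ [-4, 0, -6] reproduces all 12 entries of T, so T = [2, 1] ⊗ [0, 1] ⊗ [-4, 0, -6] and rank(T) ≤ 1.
Equivalently every frontal slice T[:,:,k] is c[k] times the rank-1 matrix [2, 1] ⊗ [0, 1]. So T has rank 1 (it is nonzero).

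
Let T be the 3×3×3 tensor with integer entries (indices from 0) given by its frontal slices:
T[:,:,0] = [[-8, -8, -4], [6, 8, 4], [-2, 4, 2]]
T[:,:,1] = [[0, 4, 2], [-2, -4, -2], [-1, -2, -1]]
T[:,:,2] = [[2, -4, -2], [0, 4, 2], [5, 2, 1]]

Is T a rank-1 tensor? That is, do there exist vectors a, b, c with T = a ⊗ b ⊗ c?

No

The mode-3 unfolding of T (rows indexed by k, columns by (i,j) = (0,0), (0,1), (0,2), (1,0), (1,1), (1,2), (2,0), (2,1), (2,2)) is [[-8, -8, -4, 6, 8, 4, -2, 4, 2], [0, 4, 2, -2, -4, -2, -1, -2, -1], [2, -4, -2, 0, 4, 2, 5, 2, 1]].
There the 3×3 minor on rows k ∈ {0, 1, 2}, columns (i,j) ∈ {(0,0), (0,1), (1,0)} is det [[-8, -8, 6], [0, 4, -2], [2, -4, 0]] = 48 ≠ 0, so this unfolding has rank ≥ 3; CP rank is at least every unfolding rank, so rank(T) ≥ 3.
In particular rank(T) ≥ 3 > 1, so T is not rank-1.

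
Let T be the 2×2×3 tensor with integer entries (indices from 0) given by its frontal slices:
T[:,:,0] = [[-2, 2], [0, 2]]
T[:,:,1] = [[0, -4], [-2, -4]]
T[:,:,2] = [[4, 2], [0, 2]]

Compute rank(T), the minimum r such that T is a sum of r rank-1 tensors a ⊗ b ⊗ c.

3

Lower bound: the mode-3 unfolding of T (rows indexed by k, columns by (i,j) = (0,0), (0,1), (1,0), (1,1)) is [[-2, 2, 0, 2], [0, -4, -2, -4], [4, 2, 0, 2]].
There the 3×3 minor on rows k ∈ {0, 1, 2}, columns (i,j) ∈ {(0,0), (0,1), (1,0)} is det [[-2, 2, 0], [0, -4, -2], [4, 2, 0]] = -24 ≠ 0, so this unfolding has rank ≥ 3; CP rank is at least every unfolding rank, so rank(T) ≥ 3. (Flattening ranks never certify an upper bound on CP rank; for that we must actually write T with 3 rank-1 terms.)
Upper bound: T is a sum of 3 rank-1 terms, T = [1, 0] ⊗ [1, 0] ⊗ [-2, -4, 4] + [1, 1] ⊗ [0, 1] ⊗ [2, -4, 2] + [2, -1] ⊗ [1, 0] ⊗ [0, 2, 0] (written with every a and b primitive with positive leading entry and the scale carried by c; CP decompositions are not unique, and this one is verified by expanding entrywise), so rank(T) ≤ 3.
These bounds meet, so rank(T) = 3.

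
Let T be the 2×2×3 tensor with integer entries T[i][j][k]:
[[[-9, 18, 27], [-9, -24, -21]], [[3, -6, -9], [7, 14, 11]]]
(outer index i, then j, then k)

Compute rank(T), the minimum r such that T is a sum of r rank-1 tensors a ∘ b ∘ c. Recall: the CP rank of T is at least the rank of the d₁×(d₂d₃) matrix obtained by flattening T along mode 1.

Lower bound: the mode-1 unfolding of T (rows indexed by i, columns by (j,k) = (0,0), (0,1), (0,2), (1,0), (1,1), (1,2)) is [[-9, 18, 27, -9, -24, -21], [3, -6, -9, 7, 14, 11]].
There the 2×2 minor on rows i ∈ {0, 1}, columns (j,k) ∈ {(0,0), (1,0)} is det [[-9, -9], [3, 7]] = -36 ≠ 0, so this unfolding has rank ≥ 2; CP rank is at least every unfolding rank, so rank(T) ≥ 2. (Unfolding ranks only ever bound the CP rank from below — rank(T) can be strictly larger than all of them — so the matching upper bound has to come from an explicit 2-term decomposition.)
Upper bound — finding two terms. Write S_k = T[:,:,k] for the frontal slices: S₀ = [[-9, -9], [3, 7]], S₁ = [[18, -24], [-6, 14]], S₂ = [[27, -21], [-9, 11]].
If T = a₁ ∘ b₁ ∘ c₁ + a₂ ∘ b₂ ∘ c₂ then each S_k = c₁[k]·a₁b₁ᵀ + c₂[k]·a₂b₂ᵀ. S₀ and S₁ are linearly independent, so a₁b₁ᵀ and a₂b₂ᵀ must span the same plane of matrices: they are the rank-1 matrices of the form x·S₀ + y·S₁.
det(x·S₀ + y·S₁) is −36·x² + 18·xy + 108·y² = (-18)·(2·x + 3·y)(x − 2·y), vanishing at (x:y) = (3:-2) and (2:1).
M₁ = 3·S₀ − 2·S₁ = [[-63, 21], [21, -7]] = (-7)·[3, -1][3, -1]ᵀ and M₂ = 2·S₀ + S₁ = [[0, -42], [0, 28]] = (-14)·[3, -2][0, 1]ᵀ, so take a₁ = [3, -1], b₁ = [3, -1], a₂ = [3, -2], b₂ = [0, 1].
Each slice is an integer combination of E₁ = a₁b₁ᵀ and E₂ = a₂b₂ᵀ: S₀ = −E₁ − 4·E₂, S₁ = 2·E₁ − 6·E₂, S₂ = 3·E₁ − 4·E₂; reading off coefficients, c₁ = [-1, 2, 3] and c₂ = [-4, -6, -4].
Hence T = [3, -1] ∘ [3, -1] ∘ [-1, 2, 3] + [3, -2] ∘ [0, 1] ∘ [-4, -6, -4], so rank(T) ≤ 2.
These bounds meet, so rank(T) = 2.

2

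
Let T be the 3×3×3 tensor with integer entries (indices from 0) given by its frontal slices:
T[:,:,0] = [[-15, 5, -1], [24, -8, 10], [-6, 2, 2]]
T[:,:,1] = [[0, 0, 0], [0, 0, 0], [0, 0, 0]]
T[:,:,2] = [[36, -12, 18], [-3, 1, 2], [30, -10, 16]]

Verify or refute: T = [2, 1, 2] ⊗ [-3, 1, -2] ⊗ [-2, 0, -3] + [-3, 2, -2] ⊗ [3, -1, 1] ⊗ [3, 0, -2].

Reconstruct entrywise from the claimed factors. For example, T[0,2,1] = 0 and Σₗ aₗ[0]bₗ[2]cₗ[1] = (2)·(-2)·(0) + (-3)·(1)·(0) = 0; checking all 27 entries, every one matches. The claim holds.

Yes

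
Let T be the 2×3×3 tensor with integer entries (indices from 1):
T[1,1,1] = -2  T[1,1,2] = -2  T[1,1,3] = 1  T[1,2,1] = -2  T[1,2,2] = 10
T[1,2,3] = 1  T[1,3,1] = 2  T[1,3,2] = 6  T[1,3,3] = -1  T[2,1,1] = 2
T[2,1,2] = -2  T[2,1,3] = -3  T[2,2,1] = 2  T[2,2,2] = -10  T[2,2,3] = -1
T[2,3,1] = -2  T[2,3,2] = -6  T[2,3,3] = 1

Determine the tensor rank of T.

3

Lower bound: the mode-3 unfolding of T (rows indexed by k, columns by (i,j) = (1,1), (1,2), (1,3), (2,1), (2,2), (2,3)) is [[-2, -2, 2, 2, 2, -2], [-2, 10, 6, -2, -10, -6], [1, 1, -1, -3, -1, 1]].
There the 3×3 minor on rows k ∈ {1, 2, 3}, columns (i,j) ∈ {(1,1), (1,2), (2,1)} is det [[-2, -2, 2], [-2, 10, -2], [1, 1, -3]] = 48 ≠ 0, so this unfolding has rank ≥ 3; CP rank is at least every unfolding rank, so rank(T) ≥ 3. (Unfolding ranks only ever bound the CP rank from below — rank(T) can be strictly larger than all of them — so the matching upper bound has to come from an explicit 3-term decomposition.)
Upper bound: T is a sum of 3 rank-1 terms, T = [0, 1] ∘ [1, 0, 0] ∘ [0, -4, -2] + [1, -1] ∘ [1, -2, -2] ∘ [0, -4, 0] + [1, -1] ∘ [1, 1, -1] ∘ [-2, 2, 1] (one valid choice — decompositions are not unique — normalised so each a, b is primitive with positive first nonzero entry; check it by expanding all entries), so rank(T) ≤ 3.
These bounds meet, so rank(T) = 3.
Check entry T[2,2,1] = 2: (1)·(0)·(0) + (-1)·(-2)·(0) + (-1)·(1)·(-2) = 2.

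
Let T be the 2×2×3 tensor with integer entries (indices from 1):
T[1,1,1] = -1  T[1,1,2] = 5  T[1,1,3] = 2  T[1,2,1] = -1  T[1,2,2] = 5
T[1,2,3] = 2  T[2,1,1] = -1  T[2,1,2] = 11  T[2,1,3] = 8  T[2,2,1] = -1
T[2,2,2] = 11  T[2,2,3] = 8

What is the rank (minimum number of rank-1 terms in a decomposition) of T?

2

Lower bound: in the mode-3 unfolding of T (rows indexed by k, columns by (i,j)) the 2×2 minor on rows k ∈ {1, 2}, columns (i,j) ∈ {(1,1), (2,1)} is det [[-1, -1], [5, 11]] = -6 ≠ 0, so that unfolding has rank ≥ 2 and hence rank(T) ≥ 2 (CP rank is at least every unfolding rank, though it can be larger).
Upper bound: T[:,j,:] = b[j]·M for every slice, with b = [1, 1] and M = [[-1, 5, 2], [-1, 11, 8]] (rows i, columns k).
Splitting M by its rows (i = 1, 2), M = [1, 0][-1, 5, 2]ᵀ + [0, 1][-1, 11, 8]ᵀ.
Hence T = [1, 0] ⊗ [1, 1] ⊗ [-1, 5, 2] + [0, 1] ⊗ [1, 1] ⊗ [-1, 11, 8], so rank(T) ≤ 2.
These bounds meet, so rank(T) = 2.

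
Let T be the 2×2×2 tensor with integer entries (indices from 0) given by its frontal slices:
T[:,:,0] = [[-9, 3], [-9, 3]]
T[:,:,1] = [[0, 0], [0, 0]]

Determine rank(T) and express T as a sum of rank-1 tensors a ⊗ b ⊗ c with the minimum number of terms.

rank(T) = 1

Lower bound: T ≠ 0 (e.g. T[0,0,0] = -9), so rank(T) ≥ 1.
Upper bound: the mode-1 fibre T[:,0,0] = [-9, -9] gives a = [1, 1] (primitive direction); the mode-2 fibre T[0,:,0] = [-9, 3] gives b = [3, -1]; then c[k] = T[0,0,k] / (a[0]·b[0]) = [-9, 0] / 3 = [-3, 0].
Expanding [1, 1] ⊗ [3, -1] ⊗ [-3, 0] reproduces all 8 entries of T, so T = [1, 1] ⊗ [3, -1] ⊗ [-3, 0] and rank(T) ≤ 1.
These bounds meet, so rank(T) = 1.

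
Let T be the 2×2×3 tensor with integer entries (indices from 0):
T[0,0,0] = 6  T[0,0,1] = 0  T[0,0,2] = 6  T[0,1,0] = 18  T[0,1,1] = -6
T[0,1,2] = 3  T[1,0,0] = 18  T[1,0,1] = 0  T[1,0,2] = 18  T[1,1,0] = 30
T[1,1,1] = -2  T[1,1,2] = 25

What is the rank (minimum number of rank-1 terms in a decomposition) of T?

2

Lower bound: the mode-3 unfolding of T (rows indexed by k, columns by (i,j) = (0,0), (0,1), (1,0), (1,1)) is [[6, 18, 18, 30], [0, -6, 0, -2], [6, 3, 18, 25]].
There the 2×2 minor on rows k ∈ {0, 1}, columns (i,j) ∈ {(0,0), (0,1)} is det [[6, 18], [0, -6]] = -36 ≠ 0, so this unfolding has rank ≥ 2; CP rank is at least every unfolding rank, so rank(T) ≥ 2. (This is only a lower bound: in general the CP rank may exceed every unfolding rank, so we still need to exhibit 2 rank-1 terms summing to T.)
Upper bound — finding two terms. Write S_k = T[:,:,k] for the frontal slices: S₀ = [[6, 18], [18, 30]], S₁ = [[0, -6], [0, -2]], S₂ = [[6, 3], [18, 25]].
If T = a₁ ⊗ b₁ ⊗ c₁ + a₂ ⊗ b₂ ⊗ c₂ then each S_k = c₁[k]·a₁b₁ᵀ + c₂[k]·a₂b₂ᵀ. S₀ and S₁ are linearly independent, so a₁b₁ᵀ and a₂b₂ᵀ must span the same plane of matrices: they are the rank-1 matrices of the form x·S₀ + y·S₁.
det(x·S₀ + y·S₁) is −144·x² + 96·xy = (-48)·(3·x − 2·y)(x), vanishing at (x:y) = (2:3) and (0:1).
M₁ = 2·S₀ + 3·S₁ = [[12, 18], [36, 54]] = 6·(1, 3)(2, 3)ᵀ and M₂ = S₁ = [[0, -6], [0, -2]] = (-2)·(3, 1)(0, 1)ᵀ, so take a₁ = (1, 3), b₁ = (2, 3), a₂ = (3, 1), b₂ = (0, 1).
Each slice is an integer combination of E₁ = a₁b₁ᵀ and E₂ = a₂b₂ᵀ: S₀ = 3·E₁ + 3·E₂, S₁ = −2·E₂, S₂ = 3·E₁ − 2·E₂; reading off coefficients, c₁ = (3, 0, 3) and c₂ = (3, -2, -2).
Hence T = (1, 3) ⊗ (2, 3) ⊗ (3, 0, 3) + (3, 1) ⊗ (0, 1) ⊗ (3, -2, -2), so rank(T) ≤ 2.
These bounds meet, so rank(T) = 2.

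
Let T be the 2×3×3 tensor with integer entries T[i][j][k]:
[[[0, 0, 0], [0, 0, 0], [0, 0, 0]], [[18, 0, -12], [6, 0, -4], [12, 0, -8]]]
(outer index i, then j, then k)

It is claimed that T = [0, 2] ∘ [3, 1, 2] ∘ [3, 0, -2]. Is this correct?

Reconstruct entrywise from the claimed factors. For example, T[1,2,1] = 0 and Σₗ aₗ[1]bₗ[2]cₗ[1] = (2)·(2)·(0) = 0; checking all 18 entries, every one matches. The claim holds.

Yes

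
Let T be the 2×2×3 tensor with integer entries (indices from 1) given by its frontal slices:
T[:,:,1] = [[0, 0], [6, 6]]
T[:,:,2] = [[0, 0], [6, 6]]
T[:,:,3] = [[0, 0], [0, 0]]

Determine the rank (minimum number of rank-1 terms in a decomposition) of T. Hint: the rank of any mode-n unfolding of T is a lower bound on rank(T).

1

Lower bound: T ≠ 0 (e.g. T[2,1,1] = 6), so rank(T) ≥ 1.
Upper bound: if T = a (x) b (x) c then every fibre of T is a multiple of the corresponding factor, so read the factors off the fibres through the nonzero entry T[2,1,1] = 6.
The mode-1 fibre T[:,1,1] = [0, 6] gives a = [0, 1] (primitive direction); the mode-2 fibre T[2,:,1] = [6, 6] gives b = [1, 1]; then c[k] = T[2,1,k] / (a[2]·b[1]) = [6, 6, 0] / 1 = [6, 6, 0].
Expanding [0, 1] (x) [1, 1] (x) [6, 6, 0] reproduces all 12 entries of T, so T = [0, 1] (x) [1, 1] (x) [6, 6, 0] and rank(T) ≤ 1.
These bounds meet, so rank(T) = 1.
Check entry T[1,2,1] = 0: (0)·(1)·(6) = 0.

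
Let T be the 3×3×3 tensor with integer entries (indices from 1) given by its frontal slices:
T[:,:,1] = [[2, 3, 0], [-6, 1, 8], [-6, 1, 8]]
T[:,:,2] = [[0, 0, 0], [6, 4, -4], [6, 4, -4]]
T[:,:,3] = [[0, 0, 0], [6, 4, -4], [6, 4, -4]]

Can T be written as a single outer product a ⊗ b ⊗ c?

The mode-3 unfolding of T (rows indexed by k, columns by (i,j) = (1,1), (1,2), (1,3), (2,1), (2,2), (2,3), (3,1), (3,2), (3,3)) is [[2, 3, 0, -6, 1, 8, -6, 1, 8], [0, 0, 0, 6, 4, -4, 6, 4, -4], [0, 0, 0, 6, 4, -4, 6, 4, -4]].
There the 2×2 minor on rows k ∈ {1, 2}, columns (i,j) ∈ {(1,1), (2,1)} is det [[2, -6], [0, 6]] = 12 ≠ 0, so this unfolding has rank ≥ 2; CP rank is at least every unfolding rank, so rank(T) ≥ 2.
In particular rank(T) ≥ 2 > 1, so T is not rank-1.

No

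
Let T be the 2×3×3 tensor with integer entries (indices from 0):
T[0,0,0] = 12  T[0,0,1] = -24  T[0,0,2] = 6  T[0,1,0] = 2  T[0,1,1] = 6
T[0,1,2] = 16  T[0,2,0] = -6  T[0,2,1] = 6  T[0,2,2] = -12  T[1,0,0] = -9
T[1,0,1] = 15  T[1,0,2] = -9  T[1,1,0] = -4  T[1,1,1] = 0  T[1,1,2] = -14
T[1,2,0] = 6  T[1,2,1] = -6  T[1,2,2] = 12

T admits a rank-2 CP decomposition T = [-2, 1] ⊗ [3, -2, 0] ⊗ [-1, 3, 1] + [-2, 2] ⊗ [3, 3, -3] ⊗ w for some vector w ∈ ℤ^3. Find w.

w = [-1, 1, -2]

Subtract the known terms from T to get the rank-1 residual R = [-2, 2] ⊗ [3, 3, -3] ⊗ w, so R[i,j,k] = a[i]·b[j]·w[k]. Pick indices with nonzero a[0]·b[0] = (-2)·(3) = -6. Only the fibre through (0,0,·) is needed: R[0,0,:] = T[0,0,:] − Σₗ aₗ[0]bₗ[0]cₗ = [12, -24, 6] − (-2)·(3)·[-1, 3, 1] = [6, -6, 12]. Then w[k] = R[0,0,k] / -6 for each k, giving w = [6, -6, 12] / -6 = [-1, 1, -2].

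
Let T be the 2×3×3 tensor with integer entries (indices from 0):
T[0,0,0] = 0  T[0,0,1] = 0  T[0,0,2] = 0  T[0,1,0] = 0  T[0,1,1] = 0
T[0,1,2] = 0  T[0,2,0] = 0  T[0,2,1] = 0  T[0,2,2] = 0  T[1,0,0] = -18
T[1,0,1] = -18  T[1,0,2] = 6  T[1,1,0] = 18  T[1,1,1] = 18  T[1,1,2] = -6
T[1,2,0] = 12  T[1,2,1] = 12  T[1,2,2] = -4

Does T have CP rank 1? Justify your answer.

Yes

The mode-1 fibre T[:,0,0] = [0, -18] gives a = [0, 1] (primitive direction); the mode-2 fibre T[1,:,0] = [-18, 18, 12] gives b = [3, -3, -2]; then c[k] = T[1,0,k] / (a[1]·b[0]) = [-18, -18, 6] / 3 = [-6, -6, 2].
Expanding [0, 1] ∘ [3, -3, -2] ∘ [-6, -6, 2] reproduces all 18 entries of T, so T = [0, 1] ∘ [3, -3, -2] ∘ [-6, -6, 2] and rank(T) ≤ 1.
Equivalently every frontal slice T[:,:,k] is c[k] times the rank-1 matrix [0, 1] ∘ [3, -3, -2]. So T has rank 1 (it is nonzero).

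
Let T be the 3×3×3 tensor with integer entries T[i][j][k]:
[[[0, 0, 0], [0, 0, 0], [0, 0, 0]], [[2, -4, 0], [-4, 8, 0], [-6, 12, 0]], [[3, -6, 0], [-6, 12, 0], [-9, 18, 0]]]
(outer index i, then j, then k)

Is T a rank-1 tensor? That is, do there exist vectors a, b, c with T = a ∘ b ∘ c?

If T = a ∘ b ∘ c then every fibre of T is a multiple of the corresponding factor, so read the factors off the fibres through the nonzero entry T[1,0,0] = 2.
The mode-1 fibre T[:,0,0] = [0, 2, 3] gives a = [0, 2, 3] (primitive direction); the mode-2 fibre T[1,:,0] = [2, -4, -6] gives b = [1, -2, -3]; then c[k] = T[1,0,k] / (a[1]·b[0]) = [2, -4, 0] / 2 = [1, -2, 0].
Expanding [0, 2, 3] ∘ [1, -2, -3] ∘ [1, -2, 0] reproduces all 27 entries of T, so T = [0, 2, 3] ∘ [1, -2, -3] ∘ [1, -2, 0] and rank(T) ≤ 1.
Equivalently every frontal slice T[:,:,k] is c[k] times the rank-1 matrix [0, 2, 3] ∘ [1, -2, -3]. So T has rank 1 (it is nonzero).

Yes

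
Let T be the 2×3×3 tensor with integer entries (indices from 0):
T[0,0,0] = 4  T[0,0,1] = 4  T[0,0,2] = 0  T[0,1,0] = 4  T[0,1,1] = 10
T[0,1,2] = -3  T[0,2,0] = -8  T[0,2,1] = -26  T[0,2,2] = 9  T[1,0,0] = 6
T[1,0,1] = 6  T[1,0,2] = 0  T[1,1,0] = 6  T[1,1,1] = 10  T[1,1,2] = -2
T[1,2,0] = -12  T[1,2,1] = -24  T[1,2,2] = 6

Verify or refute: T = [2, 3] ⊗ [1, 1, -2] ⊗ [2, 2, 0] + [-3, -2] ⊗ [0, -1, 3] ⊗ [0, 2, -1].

Reconstruct entrywise from the claimed factors. For example, T[0,0,0] = 4 and Σₗ aₗ[0]bₗ[0]cₗ[0] = (2)·(1)·(2) + (-3)·(0)·(0) = 4; checking all 18 entries, every one matches. The claim holds.

Yes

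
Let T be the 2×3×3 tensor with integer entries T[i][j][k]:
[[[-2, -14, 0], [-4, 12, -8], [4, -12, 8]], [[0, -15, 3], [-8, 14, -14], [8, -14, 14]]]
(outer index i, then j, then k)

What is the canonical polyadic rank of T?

2

Lower bound: the mode-1 unfolding of T (rows indexed by i, columns by (j,k) = (0,0), (0,1), (0,2), (1,0), (1,1), (1,2), (2,0), (2,1), (2,2)) is [[-2, -14, 0, -4, 12, -8, 4, -12, 8], [0, -15, 3, -8, 14, -14, 8, -14, 14]].
There the 2×2 minor on rows i ∈ {0, 1}, columns (j,k) ∈ {(0,0), (0,1)} is det [[-2, -14], [0, -15]] = 30 ≠ 0, so this unfolding has rank ≥ 2; CP rank is at least every unfolding rank, so rank(T) ≥ 2. (Flattening ranks never certify an upper bound on CP rank; for that we must actually write T with 2 rank-1 terms.)
Upper bound — finding two terms. Write S_k = T[:,:,k] for the frontal slices: S₀ = [[-2, -4, 4], [0, -8, 8]], S₁ = [[-14, 12, -12], [-15, 14, -14]], S₂ = [[0, -8, 8], [3, -14, 14]].
If T = a₁ ⊗ b₁ ⊗ c₁ + a₂ ⊗ b₂ ⊗ c₂ then each S_k = c₁[k]·a₁b₁ᵀ + c₂[k]·a₂b₂ᵀ. S₀ and S₁ are linearly independent, so a₁b₁ᵀ and a₂b₂ᵀ must span the same plane of matrices: they are the rank-1 matrices of the form x·S₀ + y·S₁.
The 2×2 minor of x·S₀ + y·S₁ on rows {0,1}, columns {0,1} is 16·x² + 24·xy − 16·y² = 8·(x + 2·y)(2·x − y), vanishing at (x:y) = (2:-1) and (1:2).
M₁ = 2·S₀ − S₁ = [[10, -20, 20], [15, -30, 30]] = 5·(2, 3)(1, -2, 2)ᵀ and M₂ = S₀ + 2·S₁ = [[-30, 20, -20], [-30, 20, -20]] = (-10)·(1, 1)(3, -2, 2)ᵀ, so take a₁ = (2, 3), b₁ = (1, -2, 2), a₂ = (1, 1), b₂ = (3, -2, 2).
Each slice is an integer combination of E₁ = a₁b₁ᵀ and E₂ = a₂b₂ᵀ: S₀ = 2·E₁ − 2·E₂, S₁ = −E₁ − 4·E₂, S₂ = 3·E₁ − 2·E₂; reading off coefficients, c₁ = (2, -1, 3) and c₂ = (-2, -4, -2).
Hence T = (2, 3) ⊗ (1, -2, 2) ⊗ (2, -1, 3) + (1, 1) ⊗ (3, -2, 2) ⊗ (-2, -4, -2), so rank(T) ≤ 2.
These bounds meet, so rank(T) = 2.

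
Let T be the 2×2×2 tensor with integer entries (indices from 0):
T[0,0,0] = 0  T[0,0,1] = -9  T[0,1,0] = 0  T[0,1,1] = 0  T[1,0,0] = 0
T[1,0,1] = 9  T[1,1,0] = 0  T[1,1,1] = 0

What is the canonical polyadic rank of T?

Lower bound: T ≠ 0 (e.g. T[0,0,1] = -9), so rank(T) ≥ 1.
Upper bound: the mode-1 fibre T[:,0,1] = [-9, 9] gives a = [1, -1] (primitive direction); the mode-2 fibre T[0,:,1] = [-9, 0] gives b = [1, 0]; then c[k] = T[0,0,k] / (a[0]·b[0]) = [0, -9] / 1 = [0, -9].
Expanding [1, -1] (x) [1, 0] (x) [0, -9] reproduces all 8 entries of T, so T = [1, -1] (x) [1, 0] (x) [0, -9] and rank(T) ≤ 1.
These bounds meet, so rank(T) = 1.

1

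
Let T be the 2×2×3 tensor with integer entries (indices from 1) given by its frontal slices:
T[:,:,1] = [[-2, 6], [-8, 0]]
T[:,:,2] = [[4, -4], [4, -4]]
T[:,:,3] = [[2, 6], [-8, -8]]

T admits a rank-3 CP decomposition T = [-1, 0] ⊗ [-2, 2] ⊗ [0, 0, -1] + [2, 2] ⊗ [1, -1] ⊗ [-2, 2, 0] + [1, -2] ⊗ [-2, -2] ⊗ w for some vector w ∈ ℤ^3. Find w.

w = [-1, 0, -2]

Subtract the known terms from T to get the rank-1 residual R = [1, -2] ⊗ [-2, -2] ⊗ w, so R[i,j,k] = a[i]·b[j]·w[k]. Pick indices with nonzero a[1]·b[1] = (1)·(-2) = -2. Only the fibre through (1,1,·) is needed: R[1,1,:] = T[1,1,:] − Σₗ aₗ[1]bₗ[1]cₗ = [-2, 4, 2] − (-1)·(-2)·[0, 0, -1] − (2)·(1)·[-2, 2, 0] = [2, 0, 4]. Then w[k] = R[1,1,k] / -2 for each k, giving w = [2, 0, 4] / -2 = [-1, 0, -2].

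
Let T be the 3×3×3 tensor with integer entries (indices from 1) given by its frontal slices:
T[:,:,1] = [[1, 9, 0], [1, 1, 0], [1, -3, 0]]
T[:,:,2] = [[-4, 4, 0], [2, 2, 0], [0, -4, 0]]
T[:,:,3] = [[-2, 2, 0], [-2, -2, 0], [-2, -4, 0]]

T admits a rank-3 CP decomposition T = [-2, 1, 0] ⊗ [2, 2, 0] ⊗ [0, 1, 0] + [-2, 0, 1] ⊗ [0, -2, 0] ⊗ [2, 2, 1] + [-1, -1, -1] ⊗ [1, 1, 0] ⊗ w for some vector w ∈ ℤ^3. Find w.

w = [-1, 0, 2]

Subtract the known terms from T to get the rank-1 residual R = [-1, -1, -1] ⊗ [1, 1, 0] ⊗ w, so R[i,j,k] = a[i]·b[j]·w[k]. Pick indices with nonzero a[1]·b[1] = (-1)·(1) = -1. Only the fibre through (1,1,·) is needed: R[1,1,:] = T[1,1,:] − Σₗ aₗ[1]bₗ[1]cₗ = [1, -4, -2] − (-2)·(2)·[0, 1, 0] − (-2)·(0)·[2, 2, 1] = [1, 0, -2]. Then w[k] = R[1,1,k] / -1 for each k, giving w = [1, 0, -2] / -1 = [-1, 0, 2].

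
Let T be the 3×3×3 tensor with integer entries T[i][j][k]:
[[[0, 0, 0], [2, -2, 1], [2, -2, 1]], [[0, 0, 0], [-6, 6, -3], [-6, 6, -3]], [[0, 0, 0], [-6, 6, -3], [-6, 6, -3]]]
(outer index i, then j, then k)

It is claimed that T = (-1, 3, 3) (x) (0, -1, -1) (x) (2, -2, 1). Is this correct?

Yes

Reconstruct entrywise from the claimed factors. For example, T[2,0,1] = 0 and Σₗ aₗ[2]bₗ[0]cₗ[1] = (3)·(0)·(-2) = 0; checking all 27 entries, every one matches. The claim holds.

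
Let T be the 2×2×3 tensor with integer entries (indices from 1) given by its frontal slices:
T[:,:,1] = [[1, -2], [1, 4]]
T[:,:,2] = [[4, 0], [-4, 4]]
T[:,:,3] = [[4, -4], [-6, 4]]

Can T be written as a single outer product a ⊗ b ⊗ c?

The mode-3 unfolding of T (rows indexed by k, columns by (i,j) = (1,1), (1,2), (2,1), (2,2)) is [[1, -2, 1, 4], [4, 0, -4, 4], [4, -4, -6, 4]].
There the 3×3 minor on rows k ∈ {1, 2, 3}, columns (i,j) ∈ {(1,1), (1,2), (2,1)} is det [[1, -2, 1], [4, 0, -4], [4, -4, -6]] = -48 ≠ 0, so this unfolding has rank ≥ 3; CP rank is at least every unfolding rank, so rank(T) ≥ 3.
In particular rank(T) ≥ 3 > 1, so T is not rank-1.

No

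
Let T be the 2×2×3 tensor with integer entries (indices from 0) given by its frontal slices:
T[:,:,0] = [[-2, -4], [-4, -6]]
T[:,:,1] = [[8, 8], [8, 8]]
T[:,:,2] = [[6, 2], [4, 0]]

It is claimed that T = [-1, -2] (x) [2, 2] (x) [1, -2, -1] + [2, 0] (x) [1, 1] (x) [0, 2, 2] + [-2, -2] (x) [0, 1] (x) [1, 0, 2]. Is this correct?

Reconstruct entrywise from the claimed factors. For example, T[1,0,1] = 8 and Σₗ aₗ[1]bₗ[0]cₗ[1] = (-2)·(2)·(-2) + (0)·(1)·(2) + (-2)·(0)·(0) = 8; checking all 12 entries, every one matches. The claim holds.

Yes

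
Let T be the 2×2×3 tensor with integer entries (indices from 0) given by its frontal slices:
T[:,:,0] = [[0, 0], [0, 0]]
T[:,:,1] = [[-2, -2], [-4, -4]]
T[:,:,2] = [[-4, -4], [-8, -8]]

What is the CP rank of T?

1

Lower bound: T ≠ 0 (e.g. T[0,0,1] = -2), so rank(T) ≥ 1.
Upper bound: if T = a ⊗ b ⊗ c then every fibre of T is a multiple of the corresponding factor, so read the factors off the fibres through the nonzero entry T[0,0,1] = -2.
The mode-1 fibre T[:,0,1] = [-2, -4] gives a = [1, 2] (primitive direction); the mode-2 fibre T[0,:,1] = [-2, -2] gives b = [1, 1]; then c[k] = T[0,0,k] / (a[0]·b[0]) = [0, -2, -4] / 1 = [0, -2, -4].
Expanding [1, 2] ⊗ [1, 1] ⊗ [0, -2, -4] reproduces all 12 entries of T, so T = [1, 2] ⊗ [1, 1] ⊗ [0, -2, -4] and rank(T) ≤ 1.
These bounds meet, so rank(T) = 1.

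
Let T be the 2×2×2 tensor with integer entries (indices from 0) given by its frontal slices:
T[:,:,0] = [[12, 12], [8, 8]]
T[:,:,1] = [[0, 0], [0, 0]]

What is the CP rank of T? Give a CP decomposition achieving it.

rank(T) = 1

Lower bound: T ≠ 0 (e.g. T[0,0,0] = 12), so rank(T) ≥ 1.
Upper bound: if T = a ⊗ b ⊗ c then every fibre of T is a multiple of the corresponding factor, so read the factors off the fibres through the nonzero entry T[0,0,0] = 12.
The mode-1 fibre T[:,0,0] = [12, 8] gives a = [3, 2] (primitive direction); the mode-2 fibre T[0,:,0] = [12, 12] gives b = [1, 1]; then c[k] = T[0,0,k] / (a[0]·b[0]) = [12, 0] / 3 = [4, 0].
Expanding [3, 2] ⊗ [1, 1] ⊗ [4, 0] reproduces all 8 entries of T, so T = [3, 2] ⊗ [1, 1] ⊗ [4, 0] and rank(T) ≤ 1.
These bounds meet, so rank(T) = 1.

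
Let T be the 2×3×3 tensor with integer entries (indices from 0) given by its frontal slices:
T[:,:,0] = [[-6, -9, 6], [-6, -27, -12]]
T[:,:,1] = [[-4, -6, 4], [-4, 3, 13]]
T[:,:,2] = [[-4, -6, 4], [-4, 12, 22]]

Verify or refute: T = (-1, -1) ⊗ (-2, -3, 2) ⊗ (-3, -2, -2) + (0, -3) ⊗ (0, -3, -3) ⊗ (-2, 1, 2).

Reconstruct entrywise from the claimed factors. For example, T[1,1,1] = 3 and Σₗ aₗ[1]bₗ[1]cₗ[1] = (-1)·(-3)·(-2) + (-3)·(-3)·(1) = 3; checking all 18 entries, every one matches. The claim holds.

Yes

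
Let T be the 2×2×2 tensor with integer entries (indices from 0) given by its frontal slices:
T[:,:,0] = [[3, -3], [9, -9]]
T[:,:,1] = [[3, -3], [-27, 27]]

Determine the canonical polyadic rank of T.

Lower bound: in the mode-3 unfolding of T (rows indexed by k, columns by (i,j)) the 2×2 minor on rows k ∈ {0, 1}, columns (i,j) ∈ {(0,0), (1,0)} is det [[3, 9], [3, -27]] = -108 ≠ 0, so that unfolding has rank ≥ 2 and hence rank(T) ≥ 2 (CP rank is at least every unfolding rank, though it can be larger).
Upper bound: T[:,j,:] = b[j]·M for every slice, with b = (1, -1) and M = [[3, 3], [9, -27]] (rows i, columns k).
Splitting M by its rows (i = 0, 1), M = (1, 0)(3, 3)ᵀ + (0, 1)(9, -27)ᵀ.
Hence T = (1, 0) ⊗ (1, -1) ⊗ (3, 3) + (0, 1) ⊗ (1, -1) ⊗ (9, -27), so rank(T) ≤ 2.
These bounds meet, so rank(T) = 2.

2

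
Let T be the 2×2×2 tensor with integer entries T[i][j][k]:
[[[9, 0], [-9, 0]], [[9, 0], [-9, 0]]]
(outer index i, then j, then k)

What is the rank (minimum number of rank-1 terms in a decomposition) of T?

1

Lower bound: T ≠ 0 (e.g. T[0,0,0] = 9), so rank(T) ≥ 1.
Upper bound: if T = a ⊗ b ⊗ c then every fibre of T is a multiple of the corresponding factor, so read the factors off the fibres through the nonzero entry T[0,0,0] = 9.
The mode-1 fibre T[:,0,0] = [9, 9] gives a = [1, 1] (primitive direction); the mode-2 fibre T[0,:,0] = [9, -9] gives b = [1, -1]; then c[k] = T[0,0,k] / (a[0]·b[0]) = [9, 0] / 1 = [9, 0].
Expanding [1, 1] ⊗ [1, -1] ⊗ [9, 0] reproduces all 8 entries of T, so T = [1, 1] ⊗ [1, -1] ⊗ [9, 0] and rank(T) ≤ 1.
These bounds meet, so rank(T) = 1.
Check entry T[1,1,1] = 0: (1)·(-1)·(0) = 0.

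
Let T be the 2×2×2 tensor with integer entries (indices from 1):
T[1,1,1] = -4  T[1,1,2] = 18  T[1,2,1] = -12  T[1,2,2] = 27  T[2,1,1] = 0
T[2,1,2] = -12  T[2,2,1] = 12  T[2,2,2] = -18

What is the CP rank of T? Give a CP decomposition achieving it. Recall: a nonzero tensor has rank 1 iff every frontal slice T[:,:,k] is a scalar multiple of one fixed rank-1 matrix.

rank(T) = 2

Lower bound: the mode-1 unfolding of T (rows indexed by i, columns by (j,k) = (1,1), (1,2), (2,1), (2,2)) is [[-4, 18, -12, 27], [0, -12, 12, -18]].
There the 2×2 minor on rows i ∈ {1, 2}, columns (j,k) ∈ {(1,1), (1,2)} is det [[-4, 18], [0, -12]] = 48 ≠ 0, so this unfolding has rank ≥ 2; CP rank is at least every unfolding rank, so rank(T) ≥ 2. (Unfolding ranks only ever bound the CP rank from below — rank(T) can be strictly larger than all of them — so the matching upper bound has to come from an explicit 2-term decomposition.)
Upper bound — finding two terms. Write S_k = T[:,:,k] for the frontal slices: S₁ = [[-4, -12], [0, 12]], S₂ = [[18, 27], [-12, -18]].
If T = a₁ (x) b₁ (x) c₁ + a₂ (x) b₂ (x) c₂ then each S_k = c₁[k]·a₁b₁ᵀ + c₂[k]·a₂b₂ᵀ. S₁ and S₂ are linearly independent, so a₁b₁ᵀ and a₂b₂ᵀ must span the same plane of matrices: they are the rank-1 matrices of the form x·S₁ + y·S₂.
det(x·S₁ + y·S₂) is −48·x² + 144·xy = (-48)·(x − 3·y)(x), vanishing at (x:y) = (3:1) and (0:1).
M₁ = 3·S₁ + S₂ = [[6, -9], [-12, 18]] = 3·[1, -2][2, -3]ᵀ and M₂ = S₂ = [[18, 27], [-12, -18]] = 3·[3, -2][2, 3]ᵀ, so take a₁ = [1, -2], b₁ = [2, -3], a₂ = [3, -2], b₂ = [2, 3].
Each slice is an integer combination of E₁ = a₁b₁ᵀ and E₂ = a₂b₂ᵀ: S₁ = E₁ − E₂, S₂ = 3·E₂; reading off coefficients, c₁ = [1, 0] and c₂ = [-1, 3].
Hence T = [1, -2] (x) [2, -3] (x) [1, 0] + [3, -2] (x) [2, 3] (x) [-1, 3], so rank(T) ≤ 2.
These bounds meet, so rank(T) = 2.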